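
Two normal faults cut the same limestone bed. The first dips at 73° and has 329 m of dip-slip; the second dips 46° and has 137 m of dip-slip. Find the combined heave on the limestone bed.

191 m

heave_A = 329 × cos(73°) = 96.19 m
heave_B = 137 × cos(46°) = 95.17 m
total = 96.19 + 95.17 = 191 m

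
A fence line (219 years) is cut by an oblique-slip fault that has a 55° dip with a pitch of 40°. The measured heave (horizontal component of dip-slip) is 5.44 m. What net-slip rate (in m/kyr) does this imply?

67.4 m/kyr

dip-slip = heave / cos(dip) = 5.44 / cos(55°) = 9.484 m
net slip = dip-slip / sin(rake) = 9.484 / sin(40°) = 14.76 m
rate = 14.76 m / 219 years = 0.0674 m/yr = 67.4 m/kyr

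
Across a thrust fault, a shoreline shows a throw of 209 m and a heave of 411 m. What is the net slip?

461 m

net slip = √(throw² + heave²) = √(209² + 411²) = 461 m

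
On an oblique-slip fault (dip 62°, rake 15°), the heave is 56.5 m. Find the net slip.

dip-slip = heave / cos(dip) = 56.5 / cos(62°) = 120.3 m
net slip = dip-slip / sin(rake) = 120.3 / sin(15°) = 465 m

465 m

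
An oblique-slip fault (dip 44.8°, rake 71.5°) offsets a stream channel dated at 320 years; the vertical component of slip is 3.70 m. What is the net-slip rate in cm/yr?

1.73 cm/yr

dip-slip = throw / sin(dip) = 3.70 / sin(44.8°) = 5.251 m
net slip = dip-slip / sin(rake) = 5.251 / sin(71.5°) = 5.537 m
rate = 5.537 m / 320 years = 0.0173 m/yr = 1.73 cm/yr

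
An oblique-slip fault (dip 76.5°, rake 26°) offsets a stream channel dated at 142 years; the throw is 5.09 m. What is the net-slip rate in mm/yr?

84.1 mm/yr

dip-slip = throw / sin(dip) = 5.09 / sin(76.5°) = 5.235 m
net slip = dip-slip / sin(rake) = 5.235 / sin(26°) = 11.94 m
rate = 11.94 m / 142 years = 0.0841 m/yr = 84.1 mm/yr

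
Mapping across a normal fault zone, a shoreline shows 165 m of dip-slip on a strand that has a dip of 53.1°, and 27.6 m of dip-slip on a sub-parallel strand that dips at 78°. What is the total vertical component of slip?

throw_A = 165 × sin(53.1°) = 131.9 m
throw_B = 27.6 × sin(78°) = 27 m
total = 131.9 + 27 = 159 m

159 m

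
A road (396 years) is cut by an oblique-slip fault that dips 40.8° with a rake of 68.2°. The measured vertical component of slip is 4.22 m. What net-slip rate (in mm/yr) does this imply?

dip-slip = throw / sin(dip) = 4.22 / sin(40.8°) = 6.458 m
net slip = dip-slip / sin(rake) = 6.458 / sin(68.2°) = 6.956 m
rate = 6.956 m / 396 years = 0.0176 m/yr = 17.6 mm/yr

17.6 mm/yr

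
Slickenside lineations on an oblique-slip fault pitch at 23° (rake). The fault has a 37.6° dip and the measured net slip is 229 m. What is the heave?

70.9 m

dip-slip = net slip × sin(rake) = 229 m × sin(23°) = 89.48 m
heave = dip-slip × cos(dip) = 89.48 × cos(37.6°) = 70.9 m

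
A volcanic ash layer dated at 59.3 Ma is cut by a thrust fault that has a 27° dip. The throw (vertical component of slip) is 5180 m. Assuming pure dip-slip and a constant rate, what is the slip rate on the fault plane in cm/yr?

dip-slip = throw / sin(dip) = 5180 m / sin(27°) = 11410 m
rate = 11410 m / 59.3 Ma = 0.000192 m/yr = 0.0192 cm/yr

0.0192 cm/yr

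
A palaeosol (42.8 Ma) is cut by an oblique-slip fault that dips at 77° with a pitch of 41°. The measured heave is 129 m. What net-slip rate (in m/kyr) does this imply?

dip-slip = heave / cos(dip) = 129 / cos(77°) = 573.5 m
net slip = dip-slip / sin(rake) = 573.5 / sin(41°) = 874.1 m
rate = 874.1 m / 42.8 Ma = 0.0000204 m/yr = 0.0204 m/kyr

0.0204 m/kyr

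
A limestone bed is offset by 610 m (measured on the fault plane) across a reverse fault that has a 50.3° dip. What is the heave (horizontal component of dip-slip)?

390 m

heave = dip-slip × cos(dip) = 610 m × cos(50.3°) = 390 m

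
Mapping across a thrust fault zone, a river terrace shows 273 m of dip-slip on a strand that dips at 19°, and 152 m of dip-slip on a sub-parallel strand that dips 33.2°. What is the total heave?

385 m

heave_A = 273 × cos(19°) = 258.1 m
heave_B = 152 × cos(33.2°) = 127.2 m
total = 258.1 + 127.2 = 385 m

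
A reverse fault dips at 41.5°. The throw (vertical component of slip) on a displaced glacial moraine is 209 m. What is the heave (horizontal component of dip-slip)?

heave = throw / tan(dip) = 209 / tan(41.5°) = 236 m

236 m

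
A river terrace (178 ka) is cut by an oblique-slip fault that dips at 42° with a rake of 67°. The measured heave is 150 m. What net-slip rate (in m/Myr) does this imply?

dip-slip = heave / cos(dip) = 150 / cos(42°) = 201.8 m
net slip = dip-slip / sin(rake) = 201.8 / sin(67°) = 219.3 m
rate = 219.3 m / 178 ka = 0.00123 m/yr = 1230 m/Myr

1230 m/Myr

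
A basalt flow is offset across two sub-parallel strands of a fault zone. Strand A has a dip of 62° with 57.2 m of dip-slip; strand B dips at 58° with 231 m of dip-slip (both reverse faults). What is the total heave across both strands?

149 m

heave_A = 57.2 × cos(62°) = 26.85 m
heave_B = 231 × cos(58°) = 122.4 m
total = 26.85 + 122.4 = 149 m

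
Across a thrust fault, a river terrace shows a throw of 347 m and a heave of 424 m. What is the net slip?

548 m

net slip = √(throw² + heave²) = √(347² + 424²) = 548 m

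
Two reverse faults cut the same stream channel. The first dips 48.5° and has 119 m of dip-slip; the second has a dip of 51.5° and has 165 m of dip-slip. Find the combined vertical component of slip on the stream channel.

218 m

throw_A = 119 × sin(48.5°) = 89.13 m
throw_B = 165 × sin(51.5°) = 129.1 m
total = 89.13 + 129.1 = 218 m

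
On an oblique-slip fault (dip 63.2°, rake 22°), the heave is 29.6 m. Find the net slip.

dip-slip = heave / cos(dip) = 29.6 / cos(63.2°) = 65.65 m
net slip = dip-slip / sin(rake) = 65.65 / sin(22°) = 175 m

175 m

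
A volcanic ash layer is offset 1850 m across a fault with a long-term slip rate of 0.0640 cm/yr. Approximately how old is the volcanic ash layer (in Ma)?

2.89 Ma

age = offset / rate = 1850 m / (0.0640 cm/yr) = 2.89e+06 yr = 2.89 Ma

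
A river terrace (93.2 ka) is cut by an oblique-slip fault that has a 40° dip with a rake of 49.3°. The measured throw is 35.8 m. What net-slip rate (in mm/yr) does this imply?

dip-slip = throw / sin(dip) = 35.8 / sin(40°) = 55.69 m
net slip = dip-slip / sin(rake) = 55.69 / sin(49.3°) = 73.46 m
rate = 73.46 m / 93.2 ka = 0.000788 m/yr = 0.788 mm/yr

0.788 mm/yr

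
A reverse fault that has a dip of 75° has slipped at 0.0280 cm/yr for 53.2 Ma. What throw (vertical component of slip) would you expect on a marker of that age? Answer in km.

14.4 km

dip-slip = rate × time = 0.0280 cm/yr × 53.2 Ma = 14900 m
throw = dip-slip × sin(dip) = 14900 × sin(75°) = 14400 m = 14.4 km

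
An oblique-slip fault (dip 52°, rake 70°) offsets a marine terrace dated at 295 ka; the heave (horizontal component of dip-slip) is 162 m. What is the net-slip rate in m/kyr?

0.949 m/kyr

dip-slip = heave / cos(dip) = 162 / cos(52°) = 263.1 m
net slip = dip-slip / sin(rake) = 263.1 / sin(70°) = 280 m
rate = 280 m / 295 ka = 0.000949 m/yr = 0.949 m/kyr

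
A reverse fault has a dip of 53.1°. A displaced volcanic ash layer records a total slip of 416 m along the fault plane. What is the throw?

333 m

throw = dip-slip × sin(dip) = 416 m × sin(53.1°) = 333 m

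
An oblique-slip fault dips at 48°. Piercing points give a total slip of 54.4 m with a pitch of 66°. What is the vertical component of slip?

dip-slip = net slip × sin(rake) = 54.4 m × sin(66°) = 49.70 m
throw = dip-slip × sin(dip) = 49.70 × sin(48°) = 36.9 m

36.9 m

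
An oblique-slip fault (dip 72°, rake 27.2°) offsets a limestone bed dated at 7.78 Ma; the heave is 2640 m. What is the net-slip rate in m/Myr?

2400 m/Myr

dip-slip = heave / cos(dip) = 2640 / cos(72°) = 8543 m
net slip = dip-slip / sin(rake) = 8543 / sin(27.2°) = 18690 m
rate = 18690 m / 7.78 Ma = 0.00240 m/yr = 2400 m/Myr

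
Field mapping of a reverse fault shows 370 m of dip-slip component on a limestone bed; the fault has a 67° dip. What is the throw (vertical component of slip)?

throw = dip-slip × sin(dip) = 370 m × sin(67°) = 341 m

341 m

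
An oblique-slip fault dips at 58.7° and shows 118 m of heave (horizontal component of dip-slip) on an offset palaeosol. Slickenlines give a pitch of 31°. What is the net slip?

dip-slip = heave / cos(dip) = 118 / cos(58.7°) = 227.1 m
net slip = dip-slip / sin(rake) = 227.1 / sin(31°) = 441 m

441 m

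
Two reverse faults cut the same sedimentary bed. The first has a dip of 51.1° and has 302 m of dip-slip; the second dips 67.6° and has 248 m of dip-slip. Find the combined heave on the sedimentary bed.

284 m

heave_A = 302 × cos(51.1°) = 189.6 m
heave_B = 248 × cos(67.6°) = 94.51 m
total = 189.6 + 94.51 = 284 m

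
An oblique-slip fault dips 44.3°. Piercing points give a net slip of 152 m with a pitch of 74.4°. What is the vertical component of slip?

102 m

dip-slip = net slip × sin(rake) = 152 m × sin(74.4°) = 146.4 m
throw = dip-slip × sin(dip) = 146.4 × sin(44.3°) = 102 m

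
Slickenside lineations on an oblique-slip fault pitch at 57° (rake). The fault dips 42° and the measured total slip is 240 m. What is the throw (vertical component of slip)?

dip-slip = net slip × sin(rake) = 240 m × sin(57°) = 201.3 m
throw = dip-slip × sin(dip) = 201.3 × sin(42°) = 135 m

135 m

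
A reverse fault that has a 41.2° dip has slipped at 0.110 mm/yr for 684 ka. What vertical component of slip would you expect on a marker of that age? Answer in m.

dip-slip = rate × time = 0.110 mm/yr × 684 ka = 75.24 m
throw = dip-slip × sin(dip) = 75.24 × sin(41.2°) = 49.6 m

49.6 m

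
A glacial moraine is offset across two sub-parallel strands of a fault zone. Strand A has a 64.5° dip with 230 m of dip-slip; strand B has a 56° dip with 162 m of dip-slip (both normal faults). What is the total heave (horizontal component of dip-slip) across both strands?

190 m

heave_A = 230 × cos(64.5°) = 99.02 m
heave_B = 162 × cos(56°) = 90.59 m
total = 99.02 + 90.59 = 190 m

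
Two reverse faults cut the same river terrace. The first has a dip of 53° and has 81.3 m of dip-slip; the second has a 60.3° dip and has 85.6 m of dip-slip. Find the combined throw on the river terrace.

139 m

throw_A = 81.3 × sin(53°) = 64.93 m
throw_B = 85.6 × sin(60.3°) = 74.35 m
total = 64.93 + 74.35 = 139 m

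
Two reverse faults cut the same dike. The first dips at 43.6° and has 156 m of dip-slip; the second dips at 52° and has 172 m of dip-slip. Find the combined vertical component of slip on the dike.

throw_A = 156 × sin(43.6°) = 107.6 m
throw_B = 172 × sin(52°) = 135.5 m
total = 107.6 + 135.5 = 243 m

243 m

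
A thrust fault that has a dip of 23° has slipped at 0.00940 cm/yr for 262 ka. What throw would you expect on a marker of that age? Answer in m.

dip-slip = rate × time = 0.00940 cm/yr × 262 ka = 24.63 m
throw = dip-slip × sin(dip) = 24.63 × sin(23°) = 9.62 m

9.62 m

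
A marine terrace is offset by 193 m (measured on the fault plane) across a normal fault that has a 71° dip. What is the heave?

62.8 m

heave = dip-slip × cos(dip) = 193 m × cos(71°) = 62.8 m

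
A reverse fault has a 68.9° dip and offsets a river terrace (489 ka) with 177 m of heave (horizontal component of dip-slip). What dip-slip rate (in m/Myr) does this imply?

1010 m/Myr

dip-slip = heave / cos(dip) = 177 m / cos(68.9°) = 491.7 m
rate = 491.7 m / 489 ka = 0.00101 m/yr = 1010 m/Myr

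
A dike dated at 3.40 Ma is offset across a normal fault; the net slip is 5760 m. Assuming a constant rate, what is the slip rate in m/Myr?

1690 m/Myr

rate = 5760 m / 3.40 Ma = 0.00169 m/yr = 1690 m/Myr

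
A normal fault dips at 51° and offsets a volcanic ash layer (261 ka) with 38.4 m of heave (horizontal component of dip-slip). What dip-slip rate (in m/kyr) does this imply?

0.234 m/kyr

dip-slip = heave / cos(dip) = 38.4 m / cos(51°) = 61.02 m
rate = 61.02 m / 261 ka = 0.000234 m/yr = 0.234 m/kyr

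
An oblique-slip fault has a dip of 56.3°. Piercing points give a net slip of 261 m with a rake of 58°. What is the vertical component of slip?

184 m

dip-slip = net slip × sin(rake) = 261 m × sin(58°) = 221.3 m
throw = dip-slip × sin(dip) = 221.3 × sin(56.3°) = 184 m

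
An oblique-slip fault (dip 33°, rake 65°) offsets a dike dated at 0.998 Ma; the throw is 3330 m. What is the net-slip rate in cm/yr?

dip-slip = throw / sin(dip) = 3330 / sin(33°) = 6114 m
net slip = dip-slip / sin(rake) = 6114 / sin(65°) = 6746 m
rate = 6746 m / 0.998 Ma = 0.00676 m/yr = 0.676 cm/yr

0.676 cm/yr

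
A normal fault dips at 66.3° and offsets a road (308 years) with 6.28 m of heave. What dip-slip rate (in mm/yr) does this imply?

50.7 mm/yr

dip-slip = heave / cos(dip) = 6.28 m / cos(66.3°) = 15.62 m
rate = 15.62 m / 308 years = 0.0507 m/yr = 50.7 mm/yr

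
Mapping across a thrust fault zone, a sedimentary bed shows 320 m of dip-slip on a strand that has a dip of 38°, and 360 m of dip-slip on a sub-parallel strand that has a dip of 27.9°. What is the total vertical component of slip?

365 m

throw_A = 320 × sin(38°) = 197 m
throw_B = 360 × sin(27.9°) = 168.5 m
total = 197 + 168.5 = 365 m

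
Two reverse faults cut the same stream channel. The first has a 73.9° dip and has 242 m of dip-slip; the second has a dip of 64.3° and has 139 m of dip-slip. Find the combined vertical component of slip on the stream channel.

358 m

throw_A = 242 × sin(73.9°) = 232.5 m
throw_B = 139 × sin(64.3°) = 125.2 m
total = 232.5 + 125.2 = 358 m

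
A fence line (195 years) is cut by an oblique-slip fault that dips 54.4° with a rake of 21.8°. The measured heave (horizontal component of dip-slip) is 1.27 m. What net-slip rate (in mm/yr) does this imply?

30.1 mm/yr

dip-slip = heave / cos(dip) = 1.27 / cos(54.4°) = 2.182 m
net slip = dip-slip / sin(rake) = 2.182 / sin(21.8°) = 5.875 m
rate = 5.875 m / 195 years = 0.0301 m/yr = 30.1 mm/yr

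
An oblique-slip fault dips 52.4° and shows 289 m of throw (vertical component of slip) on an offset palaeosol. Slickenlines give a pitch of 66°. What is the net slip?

dip-slip = throw / sin(dip) = 289 / sin(52.4°) = 364.8 m
net slip = dip-slip / sin(rake) = 364.8 / sin(66°) = 399 m

399 m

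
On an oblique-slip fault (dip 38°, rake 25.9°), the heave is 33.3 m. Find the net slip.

dip-slip = heave / cos(dip) = 33.3 / cos(38°) = 42.26 m
net slip = dip-slip / sin(rake) = 42.26 / sin(25.9°) = 96.7 m

96.7 m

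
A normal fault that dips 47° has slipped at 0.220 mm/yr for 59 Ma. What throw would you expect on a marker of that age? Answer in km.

dip-slip = rate × time = 0.220 mm/yr × 59 Ma = 12980 m
throw = dip-slip × sin(dip) = 12980 × sin(47°) = 9490 m = 9.49 km

9.49 km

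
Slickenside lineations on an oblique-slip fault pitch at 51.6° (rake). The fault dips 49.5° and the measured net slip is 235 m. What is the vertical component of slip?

dip-slip = net slip × sin(rake) = 235 m × sin(51.6°) = 184.2 m
throw = dip-slip × sin(dip) = 184.2 × sin(49.5°) = 140 m

140 m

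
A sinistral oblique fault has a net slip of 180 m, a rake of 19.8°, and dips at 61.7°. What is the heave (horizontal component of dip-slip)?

28.9 m

dip-slip = net slip × sin(rake) = 180 m × sin(19.8°) = 60.97 m
heave = dip-slip × cos(dip) = 60.97 × cos(61.7°) = 28.9 m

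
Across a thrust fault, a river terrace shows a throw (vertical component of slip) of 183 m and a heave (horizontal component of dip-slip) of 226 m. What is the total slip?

net slip = √(throw² + heave²) = √(183² + 226²) = 291 m

291 m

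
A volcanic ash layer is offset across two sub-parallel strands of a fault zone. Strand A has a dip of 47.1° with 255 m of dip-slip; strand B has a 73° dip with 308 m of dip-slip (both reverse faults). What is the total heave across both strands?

heave_A = 255 × cos(47.1°) = 173.6 m
heave_B = 308 × cos(73°) = 90.05 m
total = 173.6 + 90.05 = 264 m

264 m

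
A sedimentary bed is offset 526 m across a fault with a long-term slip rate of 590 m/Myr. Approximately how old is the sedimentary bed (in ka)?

892 ka

age = offset / rate = 526 m / (590 m/Myr) = 892000 yr = 892 ka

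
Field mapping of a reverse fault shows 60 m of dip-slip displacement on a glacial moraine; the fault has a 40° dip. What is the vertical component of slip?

38.6 m

throw = dip-slip × sin(dip) = 60 m × sin(40°) = 38.6 m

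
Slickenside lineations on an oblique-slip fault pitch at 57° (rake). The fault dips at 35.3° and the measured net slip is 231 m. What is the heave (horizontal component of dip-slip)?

158 m

dip-slip = net slip × sin(rake) = 231 m × sin(57°) = 193.7 m
heave = dip-slip × cos(dip) = 193.7 × cos(35.3°) = 158 m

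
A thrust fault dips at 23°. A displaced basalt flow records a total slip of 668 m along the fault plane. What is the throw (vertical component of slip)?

throw = dip-slip × sin(dip) = 668 m × sin(23°) = 261 m

261 m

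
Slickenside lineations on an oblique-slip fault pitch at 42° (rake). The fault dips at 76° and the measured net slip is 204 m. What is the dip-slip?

137 m

dip-slip = net slip × sin(rake) = 204 m × sin(42°) = 137 m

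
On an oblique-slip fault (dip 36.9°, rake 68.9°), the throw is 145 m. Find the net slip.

259 m

dip-slip = throw / sin(dip) = 145 / sin(36.9°) = 241.5 m
net slip = dip-slip / sin(rake) = 241.5 / sin(68.9°) = 259 m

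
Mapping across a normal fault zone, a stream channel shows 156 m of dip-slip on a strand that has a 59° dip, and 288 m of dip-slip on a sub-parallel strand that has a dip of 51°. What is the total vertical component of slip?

throw_A = 156 × sin(59°) = 133.7 m
throw_B = 288 × sin(51°) = 223.8 m
total = 133.7 + 223.8 = 358 m

358 m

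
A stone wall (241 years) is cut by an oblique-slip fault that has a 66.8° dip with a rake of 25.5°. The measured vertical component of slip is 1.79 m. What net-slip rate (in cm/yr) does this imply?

dip-slip = throw / sin(dip) = 1.79 / sin(66.8°) = 1.947 m
net slip = dip-slip / sin(rake) = 1.947 / sin(25.5°) = 4.524 m
rate = 4.524 m / 241 years = 0.0188 m/yr = 1.88 cm/yr

1.88 cm/yr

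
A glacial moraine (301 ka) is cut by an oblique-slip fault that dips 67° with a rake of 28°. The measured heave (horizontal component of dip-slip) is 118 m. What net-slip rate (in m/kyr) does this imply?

dip-slip = heave / cos(dip) = 118 / cos(67°) = 302 m
net slip = dip-slip / sin(rake) = 302 / sin(28°) = 643.3 m
rate = 643.3 m / 301 ka = 0.00214 m/yr = 2.14 m/kyr

2.14 m/kyr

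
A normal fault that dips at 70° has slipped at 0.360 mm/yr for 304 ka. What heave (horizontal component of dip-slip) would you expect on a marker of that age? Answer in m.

37.4 m

dip-slip = rate × time = 0.360 mm/yr × 304 ka = 109.4 m
heave = dip-slip × cos(dip) = 109.4 × cos(70°) = 37.4 m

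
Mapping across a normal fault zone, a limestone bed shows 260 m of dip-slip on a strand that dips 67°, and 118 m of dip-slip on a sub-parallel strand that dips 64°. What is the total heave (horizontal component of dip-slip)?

153 m

heave_A = 260 × cos(67°) = 101.6 m
heave_B = 118 × cos(64°) = 51.73 m
total = 101.6 + 51.73 = 153 m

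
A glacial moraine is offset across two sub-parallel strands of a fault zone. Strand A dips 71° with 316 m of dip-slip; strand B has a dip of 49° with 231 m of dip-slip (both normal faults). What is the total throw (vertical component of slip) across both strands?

throw_A = 316 × sin(71°) = 298.8 m
throw_B = 231 × sin(49°) = 174.3 m
total = 298.8 + 174.3 = 473 m

473 m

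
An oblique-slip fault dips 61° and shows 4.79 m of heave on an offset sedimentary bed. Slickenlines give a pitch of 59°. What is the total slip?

11.5 m

dip-slip = heave / cos(dip) = 4.79 / cos(61°) = 9.880 m
net slip = dip-slip / sin(rake) = 9.880 / sin(59°) = 11.5 m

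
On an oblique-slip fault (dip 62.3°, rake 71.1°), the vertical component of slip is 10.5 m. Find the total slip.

12.5 m

dip-slip = throw / sin(dip) = 10.5 / sin(62.3°) = 11.86 m
net slip = dip-slip / sin(rake) = 11.86 / sin(71.1°) = 12.5 m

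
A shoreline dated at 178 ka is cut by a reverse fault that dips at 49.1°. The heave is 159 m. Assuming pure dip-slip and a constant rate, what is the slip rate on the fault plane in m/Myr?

dip-slip = heave / cos(dip) = 159 m / cos(49.1°) = 242.8 m
rate = 242.8 m / 178 ka = 0.00136 m/yr = 1360 m/Myr

1360 m/Myr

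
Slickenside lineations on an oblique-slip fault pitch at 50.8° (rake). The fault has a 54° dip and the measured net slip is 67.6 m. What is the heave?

dip-slip = net slip × sin(rake) = 67.6 m × sin(50.8°) = 52.39 m
heave = dip-slip × cos(dip) = 52.39 × cos(54°) = 30.8 m

30.8 m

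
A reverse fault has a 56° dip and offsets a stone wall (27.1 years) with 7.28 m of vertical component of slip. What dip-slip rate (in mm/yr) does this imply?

dip-slip = throw / sin(dip) = 7.28 m / sin(56°) = 8.781 m
rate = 8.781 m / 27.1 years = 0.324 m/yr = 324 mm/yr

324 mm/yr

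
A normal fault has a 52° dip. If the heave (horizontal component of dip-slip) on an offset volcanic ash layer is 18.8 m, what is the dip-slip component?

30.5 m

dip-slip = heave / cos(dip) = 18.8 / cos(52°) = 30.5 m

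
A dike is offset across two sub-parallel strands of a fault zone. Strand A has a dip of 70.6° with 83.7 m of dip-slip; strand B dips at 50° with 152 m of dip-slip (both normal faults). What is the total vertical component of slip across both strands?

195 m

throw_A = 83.7 × sin(70.6°) = 78.95 m
throw_B = 152 × sin(50°) = 116.4 m
total = 78.95 + 116.4 = 195 m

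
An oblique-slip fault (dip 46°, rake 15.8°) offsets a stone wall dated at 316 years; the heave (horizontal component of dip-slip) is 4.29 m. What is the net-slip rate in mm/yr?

71.8 mm/yr

dip-slip = heave / cos(dip) = 4.29 / cos(46°) = 6.176 m
net slip = dip-slip / sin(rake) = 6.176 / sin(15.8°) = 22.68 m
rate = 22.68 m / 316 years = 0.0718 m/yr = 71.8 mm/yr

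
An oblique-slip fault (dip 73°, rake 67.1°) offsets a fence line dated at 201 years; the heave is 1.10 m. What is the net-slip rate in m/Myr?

20300 m/Myr

dip-slip = heave / cos(dip) = 1.10 / cos(73°) = 3.762 m
net slip = dip-slip / sin(rake) = 3.762 / sin(67.1°) = 4.084 m
rate = 4.084 m / 201 years = 0.0203 m/yr = 20300 m/Myr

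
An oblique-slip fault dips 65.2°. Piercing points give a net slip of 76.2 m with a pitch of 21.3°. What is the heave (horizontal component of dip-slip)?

dip-slip = net slip × sin(rake) = 76.2 m × sin(21.3°) = 27.68 m
heave = dip-slip × cos(dip) = 27.68 × cos(65.2°) = 11.6 m

11.6 m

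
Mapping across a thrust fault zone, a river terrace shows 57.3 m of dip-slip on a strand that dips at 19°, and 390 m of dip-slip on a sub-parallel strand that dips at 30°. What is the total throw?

throw_A = 57.3 × sin(19°) = 18.66 m
throw_B = 390 × sin(30°) = 195 m
total = 18.66 + 195 = 214 m

214 m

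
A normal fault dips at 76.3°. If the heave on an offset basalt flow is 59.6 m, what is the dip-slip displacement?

252 m

dip-slip = heave / cos(dip) = 59.6 / cos(76.3°) = 252 m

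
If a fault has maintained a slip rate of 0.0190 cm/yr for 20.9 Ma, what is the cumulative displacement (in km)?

slip = rate × time = 0.0190 cm/yr × 20.9 Ma = 3970 m = 3.97 km

3.97 km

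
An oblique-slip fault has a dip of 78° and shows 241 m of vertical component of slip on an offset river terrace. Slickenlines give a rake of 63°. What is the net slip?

dip-slip = throw / sin(dip) = 241 / sin(78°) = 246.4 m
net slip = dip-slip / sin(rake) = 246.4 / sin(63°) = 277 m

277 m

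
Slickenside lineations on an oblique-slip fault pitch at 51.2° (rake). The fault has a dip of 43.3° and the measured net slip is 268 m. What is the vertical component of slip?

dip-slip = net slip × sin(rake) = 268 m × sin(51.2°) = 208.9 m
throw = dip-slip × sin(dip) = 208.9 × sin(43.3°) = 143 m

143 m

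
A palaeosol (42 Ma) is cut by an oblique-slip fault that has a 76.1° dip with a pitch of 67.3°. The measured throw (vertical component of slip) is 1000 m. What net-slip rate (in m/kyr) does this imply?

dip-slip = throw / sin(dip) = 1000 / sin(76.1°) = 1030 m
net slip = dip-slip / sin(rake) = 1030 / sin(67.3°) = 1117 m
rate = 1117 m / 42 Ma = 0.0000266 m/yr = 0.0266 m/kyr

0.0266 m/kyr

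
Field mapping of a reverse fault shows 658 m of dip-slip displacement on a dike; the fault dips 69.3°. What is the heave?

233 m

heave = dip-slip × cos(dip) = 658 m × cos(69.3°) = 233 m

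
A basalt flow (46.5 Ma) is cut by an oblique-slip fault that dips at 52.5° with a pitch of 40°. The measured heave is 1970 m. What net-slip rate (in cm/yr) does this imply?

0.0108 cm/yr

dip-slip = heave / cos(dip) = 1970 / cos(52.5°) = 3236 m
net slip = dip-slip / sin(rake) = 3236 / sin(40°) = 5034 m
rate = 5034 m / 46.5 Ma = 0.000108 m/yr = 0.0108 cm/yr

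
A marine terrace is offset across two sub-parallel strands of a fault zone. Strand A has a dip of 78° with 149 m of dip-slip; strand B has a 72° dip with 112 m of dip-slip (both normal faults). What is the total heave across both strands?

65.6 m

heave_A = 149 × cos(78°) = 30.98 m
heave_B = 112 × cos(72°) = 34.61 m
total = 30.98 + 34.61 = 65.6 m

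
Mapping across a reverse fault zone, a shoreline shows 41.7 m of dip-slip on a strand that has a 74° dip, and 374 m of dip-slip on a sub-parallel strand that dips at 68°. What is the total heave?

152 m

heave_A = 41.7 × cos(74°) = 11.49 m
heave_B = 374 × cos(68°) = 140.1 m
total = 11.49 + 140.1 = 152 m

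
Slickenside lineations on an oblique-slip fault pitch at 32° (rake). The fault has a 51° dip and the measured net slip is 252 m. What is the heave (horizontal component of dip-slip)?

84 m

dip-slip = net slip × sin(rake) = 252 m × sin(32°) = 133.5 m
heave = dip-slip × cos(dip) = 133.5 × cos(51°) = 84 m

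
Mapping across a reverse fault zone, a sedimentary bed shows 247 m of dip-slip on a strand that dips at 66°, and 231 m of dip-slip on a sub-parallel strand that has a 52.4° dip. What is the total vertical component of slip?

409 m

throw_A = 247 × sin(66°) = 225.6 m
throw_B = 231 × sin(52.4°) = 183 m
total = 225.6 + 183 = 409 m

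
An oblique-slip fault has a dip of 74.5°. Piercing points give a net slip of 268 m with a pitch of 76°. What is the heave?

69.5 m

dip-slip = net slip × sin(rake) = 268 m × sin(76°) = 260 m
heave = dip-slip × cos(dip) = 260 × cos(74.5°) = 69.5 m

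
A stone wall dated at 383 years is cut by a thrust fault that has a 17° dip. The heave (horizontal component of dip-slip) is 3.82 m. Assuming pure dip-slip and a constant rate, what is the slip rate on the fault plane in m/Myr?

dip-slip = heave / cos(dip) = 3.82 m / cos(17°) = 3.995 m
rate = 3.995 m / 383 years = 0.0104 m/yr = 10400 m/Myr

10400 m/Myr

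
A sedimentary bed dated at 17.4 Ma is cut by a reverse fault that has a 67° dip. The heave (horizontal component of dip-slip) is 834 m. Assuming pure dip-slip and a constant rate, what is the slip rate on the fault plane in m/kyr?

0.123 m/kyr

dip-slip = heave / cos(dip) = 834 m / cos(67°) = 2134 m
rate = 2134 m / 17.4 Ma = 0.000123 m/yr = 0.123 m/kyr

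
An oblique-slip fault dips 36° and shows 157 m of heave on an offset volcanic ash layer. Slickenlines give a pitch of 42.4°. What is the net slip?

288 m

dip-slip = heave / cos(dip) = 157 / cos(36°) = 194.1 m
net slip = dip-slip / sin(rake) = 194.1 / sin(42.4°) = 288 m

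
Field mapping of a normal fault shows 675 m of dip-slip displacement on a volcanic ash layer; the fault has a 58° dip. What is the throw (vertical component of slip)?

572 m

throw = dip-slip × sin(dip) = 675 m × sin(58°) = 572 m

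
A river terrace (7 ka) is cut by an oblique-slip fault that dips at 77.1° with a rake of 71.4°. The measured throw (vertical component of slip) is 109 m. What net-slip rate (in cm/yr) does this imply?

1.69 cm/yr

dip-slip = throw / sin(dip) = 109 / sin(77.1°) = 111.8 m
net slip = dip-slip / sin(rake) = 111.8 / sin(71.4°) = 118 m
rate = 118 m / 7 ka = 0.0169 m/yr = 1.69 cm/yr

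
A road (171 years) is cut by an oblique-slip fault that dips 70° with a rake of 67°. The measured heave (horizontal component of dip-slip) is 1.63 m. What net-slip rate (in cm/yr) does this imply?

dip-slip = heave / cos(dip) = 1.63 / cos(70°) = 4.766 m
net slip = dip-slip / sin(rake) = 4.766 / sin(67°) = 5.177 m
rate = 5.177 m / 171 years = 0.0303 m/yr = 3.03 cm/yr

3.03 cm/yr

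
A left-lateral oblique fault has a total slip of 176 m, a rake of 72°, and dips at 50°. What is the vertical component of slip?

dip-slip = net slip × sin(rake) = 176 m × sin(72°) = 167.4 m
throw = dip-slip × sin(dip) = 167.4 × sin(50°) = 128 m

128 m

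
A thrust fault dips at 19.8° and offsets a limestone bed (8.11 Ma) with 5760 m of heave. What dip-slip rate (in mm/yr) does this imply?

dip-slip = heave / cos(dip) = 5760 m / cos(19.8°) = 6122 m
rate = 6122 m / 8.11 Ma = 0.000755 m/yr = 0.755 mm/yr

0.755 mm/yr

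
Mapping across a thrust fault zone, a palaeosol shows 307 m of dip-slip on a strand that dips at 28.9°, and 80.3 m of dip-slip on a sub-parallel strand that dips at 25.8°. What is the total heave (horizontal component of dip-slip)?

heave_A = 307 × cos(28.9°) = 268.8 m
heave_B = 80.3 × cos(25.8°) = 72.30 m
total = 268.8 + 72.30 = 341 m

341 m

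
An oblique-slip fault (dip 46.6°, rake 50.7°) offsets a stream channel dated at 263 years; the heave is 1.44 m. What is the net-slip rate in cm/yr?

1.03 cm/yr

dip-slip = heave / cos(dip) = 1.44 / cos(46.6°) = 2.096 m
net slip = dip-slip / sin(rake) = 2.096 / sin(50.7°) = 2.708 m
rate = 2.708 m / 263 years = 0.0103 m/yr = 1.03 cm/yr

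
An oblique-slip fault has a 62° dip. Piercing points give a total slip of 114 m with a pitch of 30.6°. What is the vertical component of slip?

51.2 m

dip-slip = net slip × sin(rake) = 114 m × sin(30.6°) = 58.03 m
throw = dip-slip × sin(dip) = 58.03 × sin(62°) = 51.2 m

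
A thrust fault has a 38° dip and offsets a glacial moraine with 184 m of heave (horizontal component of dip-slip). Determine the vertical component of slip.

throw = heave × tan(dip) = 184 × tan(38°) = 144 m

144 m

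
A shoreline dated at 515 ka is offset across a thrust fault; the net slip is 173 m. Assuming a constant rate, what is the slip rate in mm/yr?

rate = 173 m / 515 ka = 0.000336 m/yr = 0.336 mm/yr

0.336 mm/yr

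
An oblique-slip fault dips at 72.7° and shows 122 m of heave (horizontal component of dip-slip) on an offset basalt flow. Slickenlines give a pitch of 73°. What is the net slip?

dip-slip = heave / cos(dip) = 122 / cos(72.7°) = 410.3 m
net slip = dip-slip / sin(rake) = 410.3 / sin(73°) = 429 m

429 m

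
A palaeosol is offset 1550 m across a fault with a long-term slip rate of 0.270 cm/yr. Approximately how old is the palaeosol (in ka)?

574 ka

age = offset / rate = 1550 m / (0.270 cm/yr) = 574000 yr = 574 ka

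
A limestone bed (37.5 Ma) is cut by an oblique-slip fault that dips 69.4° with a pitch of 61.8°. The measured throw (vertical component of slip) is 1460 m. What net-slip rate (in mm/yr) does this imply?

dip-slip = throw / sin(dip) = 1460 / sin(69.4°) = 1560 m
net slip = dip-slip / sin(rake) = 1560 / sin(61.8°) = 1770 m
rate = 1770 m / 37.5 Ma = 0.0000472 m/yr = 0.0472 mm/yr

0.0472 mm/yr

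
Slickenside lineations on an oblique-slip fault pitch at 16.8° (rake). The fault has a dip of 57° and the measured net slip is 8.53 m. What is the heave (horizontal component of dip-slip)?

1.34 m

dip-slip = net slip × sin(rake) = 8.53 m × sin(16.8°) = 2.465 m
heave = dip-slip × cos(dip) = 2.465 × cos(57°) = 1.34 m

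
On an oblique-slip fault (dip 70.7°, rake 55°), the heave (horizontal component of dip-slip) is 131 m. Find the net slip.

dip-slip = heave / cos(dip) = 131 / cos(70.7°) = 396.4 m
net slip = dip-slip / sin(rake) = 396.4 / sin(55°) = 484 m

484 m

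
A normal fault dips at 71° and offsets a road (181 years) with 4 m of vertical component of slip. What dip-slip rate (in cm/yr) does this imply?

dip-slip = throw / sin(dip) = 4 m / sin(71°) = 4.230 m
rate = 4.230 m / 181 years = 0.0234 m/yr = 2.34 cm/yr

2.34 cm/yr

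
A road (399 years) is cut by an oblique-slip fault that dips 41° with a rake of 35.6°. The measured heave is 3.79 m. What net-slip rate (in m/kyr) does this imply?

21.6 m/kyr

dip-slip = heave / cos(dip) = 3.79 / cos(41°) = 5.022 m
net slip = dip-slip / sin(rake) = 5.022 / sin(35.6°) = 8.627 m
rate = 8.627 m / 399 years = 0.0216 m/yr = 21.6 m/kyr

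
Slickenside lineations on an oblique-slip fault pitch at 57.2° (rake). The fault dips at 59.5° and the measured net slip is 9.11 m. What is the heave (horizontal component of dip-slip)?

dip-slip = net slip × sin(rake) = 9.11 m × sin(57.2°) = 7.658 m
heave = dip-slip × cos(dip) = 7.658 × cos(59.5°) = 3.89 m

3.89 m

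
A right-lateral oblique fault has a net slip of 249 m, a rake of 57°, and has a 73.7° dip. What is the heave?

dip-slip = net slip × sin(rake) = 249 m × sin(57°) = 208.8 m
heave = dip-slip × cos(dip) = 208.8 × cos(73.7°) = 58.6 m

58.6 m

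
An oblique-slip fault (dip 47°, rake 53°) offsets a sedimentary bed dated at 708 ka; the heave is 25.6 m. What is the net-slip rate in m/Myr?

66.4 m/Myr

dip-slip = heave / cos(dip) = 25.6 / cos(47°) = 37.54 m
net slip = dip-slip / sin(rake) = 37.54 / sin(53°) = 47 m
rate = 47 m / 708 ka = 0.0000664 m/yr = 66.4 m/Myr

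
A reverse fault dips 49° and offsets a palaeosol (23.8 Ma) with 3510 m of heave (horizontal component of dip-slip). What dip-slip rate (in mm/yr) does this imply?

0.225 mm/yr

dip-slip = heave / cos(dip) = 3510 m / cos(49°) = 5350 m
rate = 5350 m / 23.8 Ma = 0.000225 m/yr = 0.225 mm/yr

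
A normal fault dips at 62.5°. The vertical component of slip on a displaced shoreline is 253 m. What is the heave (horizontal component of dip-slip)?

heave = throw / tan(dip) = 253 / tan(62.5°) = 132 m

132 m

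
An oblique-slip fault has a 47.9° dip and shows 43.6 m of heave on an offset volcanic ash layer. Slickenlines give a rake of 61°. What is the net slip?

74.4 m

dip-slip = heave / cos(dip) = 43.6 / cos(47.9°) = 65.03 m
net slip = dip-slip / sin(rake) = 65.03 / sin(61°) = 74.4 m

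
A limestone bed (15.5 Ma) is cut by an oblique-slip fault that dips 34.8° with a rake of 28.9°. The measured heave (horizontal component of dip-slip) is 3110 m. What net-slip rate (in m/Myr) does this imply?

dip-slip = heave / cos(dip) = 3110 / cos(34.8°) = 3787 m
net slip = dip-slip / sin(rake) = 3787 / sin(28.9°) = 7837 m
rate = 7837 m / 15.5 Ma = 0.000506 m/yr = 506 m/Myr

506 m/Myr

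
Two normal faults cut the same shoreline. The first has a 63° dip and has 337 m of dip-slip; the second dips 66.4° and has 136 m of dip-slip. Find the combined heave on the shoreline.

207 m

heave_A = 337 × cos(63°) = 153 m
heave_B = 136 × cos(66.4°) = 54.45 m
total = 153 + 54.45 = 207 m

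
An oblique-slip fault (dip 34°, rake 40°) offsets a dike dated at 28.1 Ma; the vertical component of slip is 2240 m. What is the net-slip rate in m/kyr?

dip-slip = throw / sin(dip) = 2240 / sin(34°) = 4006 m
net slip = dip-slip / sin(rake) = 4006 / sin(40°) = 6232 m
rate = 6232 m / 28.1 Ma = 0.000222 m/yr = 0.222 m/kyr

0.222 m/kyr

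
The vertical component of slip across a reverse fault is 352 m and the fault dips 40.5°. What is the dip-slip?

dip-slip = throw / sin(dip) = 352 / sin(40.5°) = 542 m

542 m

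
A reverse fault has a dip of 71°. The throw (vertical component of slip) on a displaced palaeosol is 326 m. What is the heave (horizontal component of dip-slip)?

112 m

heave = throw / tan(dip) = 326 / tan(71°) = 112 m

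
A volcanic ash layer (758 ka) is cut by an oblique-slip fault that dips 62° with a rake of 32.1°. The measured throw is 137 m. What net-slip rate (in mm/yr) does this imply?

0.385 mm/yr

dip-slip = throw / sin(dip) = 137 / sin(62°) = 155.2 m
net slip = dip-slip / sin(rake) = 155.2 / sin(32.1°) = 292 m
rate = 292 m / 758 ka = 0.000385 m/yr = 0.385 mm/yr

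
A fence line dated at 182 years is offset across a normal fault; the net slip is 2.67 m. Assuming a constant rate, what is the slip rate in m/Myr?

rate = 2.67 m / 182 years = 0.0147 m/yr = 14700 m/Myr

14700 m/Myr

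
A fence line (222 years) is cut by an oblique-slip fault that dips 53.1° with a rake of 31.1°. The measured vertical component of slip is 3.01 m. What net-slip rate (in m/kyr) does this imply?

32.8 m/kyr

dip-slip = throw / sin(dip) = 3.01 / sin(53.1°) = 3.764 m
net slip = dip-slip / sin(rake) = 3.764 / sin(31.1°) = 7.287 m
rate = 7.287 m / 222 years = 0.0328 m/yr = 32.8 m/kyr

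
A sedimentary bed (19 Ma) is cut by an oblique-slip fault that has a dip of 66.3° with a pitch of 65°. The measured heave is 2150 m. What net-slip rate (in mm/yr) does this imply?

0.311 mm/yr

dip-slip = heave / cos(dip) = 2150 / cos(66.3°) = 5349 m
net slip = dip-slip / sin(rake) = 5349 / sin(65°) = 5902 m
rate = 5902 m / 19 Ma = 0.000311 m/yr = 0.311 mm/yr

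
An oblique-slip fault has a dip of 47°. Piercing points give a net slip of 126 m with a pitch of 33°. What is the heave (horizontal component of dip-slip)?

dip-slip = net slip × sin(rake) = 126 m × sin(33°) = 68.62 m
heave = dip-slip × cos(dip) = 68.62 × cos(47°) = 46.8 m

46.8 m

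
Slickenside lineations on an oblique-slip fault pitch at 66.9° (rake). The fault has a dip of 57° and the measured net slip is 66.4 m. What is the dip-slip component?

dip-slip = net slip × sin(rake) = 66.4 m × sin(66.9°) = 61.1 m

61.1 m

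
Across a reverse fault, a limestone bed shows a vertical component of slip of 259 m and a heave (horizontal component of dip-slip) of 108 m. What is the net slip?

281 m

net slip = √(throw² + heave²) = √(259² + 108²) = 281 m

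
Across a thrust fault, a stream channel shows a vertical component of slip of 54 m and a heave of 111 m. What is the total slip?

123 m

net slip = √(throw² + heave²) = √(54² + 111²) = 123 m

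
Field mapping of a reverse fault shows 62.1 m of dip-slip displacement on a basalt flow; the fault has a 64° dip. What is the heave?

27.2 m

heave = dip-slip × cos(dip) = 62.1 m × cos(64°) = 27.2 m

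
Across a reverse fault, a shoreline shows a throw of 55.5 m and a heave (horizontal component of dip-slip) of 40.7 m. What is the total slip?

net slip = √(throw² + heave²) = √(55.5² + 40.7²) = 68.8 m

68.8 m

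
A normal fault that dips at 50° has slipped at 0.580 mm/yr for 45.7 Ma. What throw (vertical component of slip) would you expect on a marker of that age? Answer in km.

20.3 km

dip-slip = rate × time = 0.580 mm/yr × 45.7 Ma = 26510 m
throw = dip-slip × sin(dip) = 26510 × sin(50°) = 20300 m = 20.3 km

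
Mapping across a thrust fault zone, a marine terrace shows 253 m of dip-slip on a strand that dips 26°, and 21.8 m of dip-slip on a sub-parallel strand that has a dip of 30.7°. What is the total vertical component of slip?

122 m

throw_A = 253 × sin(26°) = 110.9 m
throw_B = 21.8 × sin(30.7°) = 11.13 m
total = 110.9 + 11.13 = 122 m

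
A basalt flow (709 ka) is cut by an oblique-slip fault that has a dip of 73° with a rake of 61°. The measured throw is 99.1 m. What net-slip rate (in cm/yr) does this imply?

dip-slip = throw / sin(dip) = 99.1 / sin(73°) = 103.6 m
net slip = dip-slip / sin(rake) = 103.6 / sin(61°) = 118.5 m
rate = 118.5 m / 709 ka = 0.000167 m/yr = 0.0167 cm/yr

0.0167 cm/yr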